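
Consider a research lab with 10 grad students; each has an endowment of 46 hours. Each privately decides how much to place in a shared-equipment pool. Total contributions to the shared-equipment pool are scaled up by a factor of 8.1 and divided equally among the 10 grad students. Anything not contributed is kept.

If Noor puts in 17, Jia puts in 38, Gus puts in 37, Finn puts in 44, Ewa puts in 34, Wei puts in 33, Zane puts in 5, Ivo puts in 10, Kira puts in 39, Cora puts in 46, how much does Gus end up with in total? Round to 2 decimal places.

Total contributed: 17 + 38 + 37 + 44 + 34 + 33 + 5 + 10 + 39 + 46 = 303.
Each receives 8.1 × 303 / 10 = 245.43 from the shared-equipment pool.
Gus keeps 46 − 37 = 9, so Gus's payoff is 9 + 245.43 = 254.43.

254.43 hours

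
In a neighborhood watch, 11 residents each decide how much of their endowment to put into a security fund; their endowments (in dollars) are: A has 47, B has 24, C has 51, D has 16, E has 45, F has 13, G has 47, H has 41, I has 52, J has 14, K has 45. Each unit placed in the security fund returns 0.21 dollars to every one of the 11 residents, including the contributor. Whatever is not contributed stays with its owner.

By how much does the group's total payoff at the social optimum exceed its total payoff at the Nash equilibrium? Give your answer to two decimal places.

517.45 dollars

The private return per contributed unit is 0.21 < 1 for everyone, so the Nash equilibrium is zero contribution and the group total is Σ E_j = 47 + 24 + 51 + 16 + 45 + 13 + 47 + 41 + 52 + 14 + 45 = 395.
Each contributed unit returns 2.310 to the group, so the social optimum is full contribution by everyone: group total = 2.310 × 395 = 912.45.
Efficiency loss = (2.310 − 1) × 395 = 517.45.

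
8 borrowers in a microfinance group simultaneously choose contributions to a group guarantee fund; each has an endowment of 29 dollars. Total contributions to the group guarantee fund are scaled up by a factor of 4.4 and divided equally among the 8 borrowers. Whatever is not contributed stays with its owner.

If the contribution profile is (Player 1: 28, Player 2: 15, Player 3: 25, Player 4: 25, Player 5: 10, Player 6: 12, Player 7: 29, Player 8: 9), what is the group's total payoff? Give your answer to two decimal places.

Total contributed: 28 + 15 + 25 + 25 + 10 + 12 + 29 + 9 = 153; total kept: 8 × 29 − 153 = 79.
The group guarantee fund pays out 4.4 × 153 = 673.20 in aggregate.
Group total = 79 + 673.20 = 752.20.

752.20 dollars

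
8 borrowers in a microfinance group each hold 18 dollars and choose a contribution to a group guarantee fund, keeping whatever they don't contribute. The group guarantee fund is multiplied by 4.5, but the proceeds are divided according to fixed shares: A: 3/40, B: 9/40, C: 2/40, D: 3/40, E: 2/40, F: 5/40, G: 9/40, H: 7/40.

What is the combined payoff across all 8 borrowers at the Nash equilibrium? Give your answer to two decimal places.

270.00 dollars

Each unit j contributes comes back to j as 4.5 × (j's share), so j prefers to contribute only if that share exceeds 1/4.5 = 0.2222; otherwise keeping the unit dominates.
The shares above 0.2222 belong to B and G, contributing 18 each; the remaining 6 contribute 0. Total contributed: 36.
The group guarantee fund pays out 4.5 × 36 = 162.00 in total (split across the unequal shares, but the aggregate is all that matters for the group sum).
The 6 free-riders keep 18 each, adding 108. Group total = 108 + 162.00 = 270.00.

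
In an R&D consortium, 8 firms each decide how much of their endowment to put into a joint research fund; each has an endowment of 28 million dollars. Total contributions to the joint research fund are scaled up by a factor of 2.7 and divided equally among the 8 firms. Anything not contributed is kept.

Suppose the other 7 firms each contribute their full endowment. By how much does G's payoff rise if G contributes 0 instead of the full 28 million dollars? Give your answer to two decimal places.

18.55 million dollars

Switching from a contribution of 28 to 0 lets G keep an extra 28 million dollars, but lowers the joint research fund by 28, which costs G their own share of that drop: 2.7/8 × 28 = 9.45.
Net gain = 28 − 9.45 = 18.55. The private return per contributed unit (0.3375) is below 1, so free-riding is indeed the best response regardless of what the others do.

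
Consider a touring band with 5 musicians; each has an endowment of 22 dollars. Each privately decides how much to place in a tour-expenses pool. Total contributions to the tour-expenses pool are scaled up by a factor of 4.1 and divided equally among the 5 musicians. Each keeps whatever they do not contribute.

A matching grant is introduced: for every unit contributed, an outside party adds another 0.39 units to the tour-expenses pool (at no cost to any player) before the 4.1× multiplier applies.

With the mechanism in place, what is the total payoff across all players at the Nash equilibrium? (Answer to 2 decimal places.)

The effective private return per unit is now 4.1 × 1.39 / 5 = 1.1398 > 1, so every player's dominant strategy flips to full contribution.
So the Nash equilibrium is full contribution by all 5; the group earns 4.1 × 1.39 × 110 = 626.89.

626.89 dollars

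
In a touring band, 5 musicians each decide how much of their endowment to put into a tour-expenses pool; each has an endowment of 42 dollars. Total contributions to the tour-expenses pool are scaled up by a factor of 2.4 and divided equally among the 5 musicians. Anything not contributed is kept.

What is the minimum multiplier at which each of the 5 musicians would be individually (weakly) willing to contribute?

A contributed unit returns (multiplier)/5 to its contributor.
This reaches 1 exactly when the multiplier is 5.

5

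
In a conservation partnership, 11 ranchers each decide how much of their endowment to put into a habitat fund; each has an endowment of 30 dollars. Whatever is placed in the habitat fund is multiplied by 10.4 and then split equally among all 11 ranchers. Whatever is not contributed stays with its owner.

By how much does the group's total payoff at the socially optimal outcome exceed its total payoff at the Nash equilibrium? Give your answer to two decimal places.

3102.00 dollars

Each contributed unit returns 10.4/11 = 0.9455 to its contributor — below 1 — so contributing 0 is dominant for every player. At the Nash equilibrium everyone keeps their 30, and the group total is 11 × 30 = 330.
Each contributed unit returns 10.400 to the group as a whole (0.9455 to each of 11 players), which exceeds 1, so the social optimum is full contribution: group total = 10.400 × 330 = 3432.00.
Efficiency loss = 3432.00 − 330 = 3102.00.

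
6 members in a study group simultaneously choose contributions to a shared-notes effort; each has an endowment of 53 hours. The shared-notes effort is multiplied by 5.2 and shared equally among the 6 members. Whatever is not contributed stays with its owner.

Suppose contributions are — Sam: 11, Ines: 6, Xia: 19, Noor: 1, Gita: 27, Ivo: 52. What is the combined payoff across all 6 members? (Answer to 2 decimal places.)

805.20 hours

Total contributed: 11 + 6 + 19 + 1 + 27 + 52 = 116; total kept: 6 × 53 − 116 = 202.
The shared-notes effort pays out 5.2 × 116 = 603.20 in aggregate.
Group total = 202 + 603.20 = 805.20.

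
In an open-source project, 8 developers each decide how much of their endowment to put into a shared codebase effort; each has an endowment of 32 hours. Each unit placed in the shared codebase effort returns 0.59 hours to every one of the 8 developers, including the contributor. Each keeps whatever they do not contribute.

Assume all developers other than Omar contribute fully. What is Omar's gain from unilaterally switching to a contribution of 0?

13.12 hours

Switching from a contribution of 32 to 0 lets Omar keep an extra 32 hours, but lowers the shared codebase effort by 32, which costs Omar their own share of that drop: 0.59 × 32 = 18.88.
Net gain = 32 − 18.88 = 13.12. The private return per contributed unit (0.59) is below 1, so free-riding is indeed the best response regardless of what the others do.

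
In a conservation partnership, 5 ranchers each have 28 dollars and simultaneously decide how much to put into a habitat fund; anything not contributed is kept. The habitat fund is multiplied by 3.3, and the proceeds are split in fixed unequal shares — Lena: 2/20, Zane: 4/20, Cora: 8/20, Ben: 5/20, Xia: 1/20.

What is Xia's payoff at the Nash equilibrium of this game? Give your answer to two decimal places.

Each unit j contributes comes back to j as 3.3 × (j's share), so j prefers to contribute only if that share exceeds 1/3.3 = 0.3030; otherwise keeping the unit dominates.
Only Cora (8/20) clears that bar, contributing 28; the remaining 4 contribute 0. Total contributed: 28.
Xia keeps 28 and receives 3.3 × 28 × 1/20 = 4.62 from the habitat fund, for a payoff of 32.62.

32.62 dollars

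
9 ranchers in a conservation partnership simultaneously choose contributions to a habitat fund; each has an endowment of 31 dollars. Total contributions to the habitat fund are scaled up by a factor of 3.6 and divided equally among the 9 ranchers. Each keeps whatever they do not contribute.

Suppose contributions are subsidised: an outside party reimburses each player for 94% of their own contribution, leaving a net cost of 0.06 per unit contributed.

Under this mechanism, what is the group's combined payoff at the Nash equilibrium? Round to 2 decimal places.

The effective private return per unit is now (3.6/9) / 0.06 = 6.6667 > 1, so every player's dominant strategy flips to full contribution.
At the Nash equilibrium everyone contributes 31. Group total payoff = 9 × (31 × 0.94 + 3.6 × 31) = 1266.66.

1266.66 dollars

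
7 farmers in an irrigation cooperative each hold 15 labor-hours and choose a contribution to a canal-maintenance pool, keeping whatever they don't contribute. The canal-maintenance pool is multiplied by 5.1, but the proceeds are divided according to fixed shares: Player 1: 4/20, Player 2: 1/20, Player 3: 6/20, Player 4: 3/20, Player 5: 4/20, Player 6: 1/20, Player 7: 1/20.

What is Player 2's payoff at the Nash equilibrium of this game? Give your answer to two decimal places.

26.48 labor-hours

A player with share s gets back 5.1·s per unit contributed, so full contribution is dominant for anyone with s > 1/5.1 = 0.1961 and zero contribution is dominant for anyone below.
The shares above 0.1961 belong to Player 1, Player 3 and Player 5, contributing 15 each; the remaining 4 contribute 0. Total contributed: 45.
Player 2 keeps 15 and receives 5.1 × 45 × 1/20 = 11.48 from the canal-maintenance pool, for a payoff of 26.48.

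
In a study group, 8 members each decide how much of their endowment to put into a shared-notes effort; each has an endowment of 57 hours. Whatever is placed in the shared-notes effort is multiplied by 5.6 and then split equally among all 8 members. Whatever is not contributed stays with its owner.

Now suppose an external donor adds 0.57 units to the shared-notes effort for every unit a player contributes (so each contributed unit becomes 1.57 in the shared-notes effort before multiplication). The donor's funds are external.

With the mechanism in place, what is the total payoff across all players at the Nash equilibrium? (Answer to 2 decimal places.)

4009.15 hours

With the mechanism, a contributed unit returns 5.6 × 1.57 / 8 = 1.0990 per unit of net cost to the contributor — now above 1 — so contributing fully is weakly dominant for every player.
At the Nash equilibrium everyone contributes 57. Group total payoff = 5.6 × 1.57 × 456 = 4009.15.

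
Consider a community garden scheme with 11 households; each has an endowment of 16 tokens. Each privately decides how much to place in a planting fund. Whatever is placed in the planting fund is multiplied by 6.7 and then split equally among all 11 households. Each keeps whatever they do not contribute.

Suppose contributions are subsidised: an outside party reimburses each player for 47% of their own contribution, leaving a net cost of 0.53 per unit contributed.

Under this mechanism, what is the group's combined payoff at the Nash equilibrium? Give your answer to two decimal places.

Under the mechanism each unit contributed yields (6.7/11) / 0.53 = 1.1492 back to its contributor per unit of net cost, which exceeds 1, making full contribution the dominant choice for everyone.
So the Nash equilibrium is full contribution by all 11; the group earns 11 × (16 × 0.47 + 6.7 × 16) = 1261.92.

1261.92 tokens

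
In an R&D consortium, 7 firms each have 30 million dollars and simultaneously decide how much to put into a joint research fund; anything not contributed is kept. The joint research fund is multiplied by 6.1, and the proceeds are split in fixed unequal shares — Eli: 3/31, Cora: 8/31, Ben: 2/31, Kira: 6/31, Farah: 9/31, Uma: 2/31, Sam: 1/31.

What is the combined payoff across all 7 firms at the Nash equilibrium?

Each unit j contributes comes back to j as 6.1 × (j's share), so j prefers to contribute only if that share exceeds 1/6.1 = 0.1639; otherwise keeping the unit dominates.
The shares above 0.1639 belong to Cora, Kira and Farah, contributing 30 each; the remaining 4 contribute 0. Total contributed: 90.
The joint research fund pays out 6.1 × 90 = 549.00 in total (split across the unequal shares, but the aggregate is all that matters for the group sum).
The 4 free-riders keep 30 each, adding 120. Group total = 120 + 549.00 = 669.00.

669.00 million dollars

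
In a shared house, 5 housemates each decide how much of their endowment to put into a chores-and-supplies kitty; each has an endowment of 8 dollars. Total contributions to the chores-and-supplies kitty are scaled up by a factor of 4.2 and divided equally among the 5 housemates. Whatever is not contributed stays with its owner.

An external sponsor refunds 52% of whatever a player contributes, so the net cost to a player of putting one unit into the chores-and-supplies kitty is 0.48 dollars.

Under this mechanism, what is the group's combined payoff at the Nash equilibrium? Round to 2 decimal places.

188.80 dollars

The effective private return per unit is now (4.2/5) / 0.48 = 1.7500 > 1, so every player's dominant strategy flips to full contribution.
At the Nash equilibrium everyone contributes 8. Group total payoff = 5 × (8 × 0.52 + 4.2 × 8) = 188.80.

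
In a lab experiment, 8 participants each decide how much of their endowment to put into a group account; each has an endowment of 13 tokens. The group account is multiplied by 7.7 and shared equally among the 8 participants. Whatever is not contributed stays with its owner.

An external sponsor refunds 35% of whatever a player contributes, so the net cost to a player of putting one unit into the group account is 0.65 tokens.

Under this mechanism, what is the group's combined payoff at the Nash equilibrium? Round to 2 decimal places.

The effective private return per unit is now (7.7/8) / 0.65 = 1.4808 > 1, so every player's dominant strategy flips to full contribution.
So the Nash equilibrium is full contribution by all 8; the group earns 8 × (13 × 0.35 + 7.7 × 13) = 837.20.

837.20 tokens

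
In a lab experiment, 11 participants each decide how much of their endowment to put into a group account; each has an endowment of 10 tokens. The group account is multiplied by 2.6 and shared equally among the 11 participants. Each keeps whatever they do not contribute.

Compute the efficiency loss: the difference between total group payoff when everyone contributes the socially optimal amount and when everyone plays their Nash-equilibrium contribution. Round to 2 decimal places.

176.00 tokens

Each contributed unit returns 2.6/11 = 0.2364 to its contributor — below 1 — so contributing 0 is dominant for every player. At the Nash equilibrium everyone keeps their 10, and the group total is 11 × 10 = 110.
Each contributed unit returns 2.600 to the group as a whole (0.2364 to each of 11 players), which exceeds 1, so the social optimum is full contribution: group total = 2.600 × 110 = 286.00.
Efficiency loss = 286.00 − 110 = 176.00.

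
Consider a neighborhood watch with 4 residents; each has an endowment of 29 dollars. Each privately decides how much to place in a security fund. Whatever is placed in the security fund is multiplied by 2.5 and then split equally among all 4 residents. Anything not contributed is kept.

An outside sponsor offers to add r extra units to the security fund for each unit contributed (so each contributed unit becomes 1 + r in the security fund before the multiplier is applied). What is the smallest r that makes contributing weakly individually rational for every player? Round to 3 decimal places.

With matching at rate r, one contributed unit becomes (1 + r) in the security fund and returns 2.5 × (1 + r) / 4 to the contributor.
Setting this equal to 1: 1 + r = 4/2.5 = 1.6000.
So the minimum matching rate is r = 1.6000 − 1 = 0.600.

0.600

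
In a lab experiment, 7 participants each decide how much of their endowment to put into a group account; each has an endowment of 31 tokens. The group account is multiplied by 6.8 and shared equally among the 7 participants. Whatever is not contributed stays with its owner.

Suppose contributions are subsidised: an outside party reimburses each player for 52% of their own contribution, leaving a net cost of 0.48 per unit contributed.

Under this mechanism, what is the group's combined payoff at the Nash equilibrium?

1588.44 tokens

The effective private return per unit is now (6.8/7) / 0.48 = 2.0238 > 1, so every player's dominant strategy flips to full contribution.
At the Nash equilibrium everyone contributes 31. Group total payoff = 7 × (31 × 0.52 + 6.8 × 31) = 1588.44.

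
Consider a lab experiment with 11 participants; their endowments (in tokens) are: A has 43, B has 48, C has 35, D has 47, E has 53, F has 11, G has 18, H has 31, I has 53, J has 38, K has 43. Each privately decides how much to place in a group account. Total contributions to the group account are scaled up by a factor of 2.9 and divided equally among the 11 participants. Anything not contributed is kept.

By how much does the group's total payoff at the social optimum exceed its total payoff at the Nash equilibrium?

The private return per contributed unit is 2.9/11 = 0.2636 < 1 for every player regardless of endowment, so the Nash equilibrium is zero contribution and the group total is Σ E_j = 43 + 48 + 35 + 47 + 53 + 11 + 18 + 31 + 53 + 38 + 43 = 420.
Each contributed unit returns 2.900 to the group, so the social optimum is full contribution by everyone: group total = 2.900 × 420 = 1218.00.
Efficiency loss = (2.900 − 1) × 420 = 798.00.

798.00 tokens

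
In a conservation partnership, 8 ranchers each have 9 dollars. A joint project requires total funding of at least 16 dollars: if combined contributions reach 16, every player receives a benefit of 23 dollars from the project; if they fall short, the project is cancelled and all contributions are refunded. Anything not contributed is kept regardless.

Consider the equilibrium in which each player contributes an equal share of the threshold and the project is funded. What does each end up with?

Equal share of the threshold: 16/8 = 2.
At this profile no one gains by cutting their contribution: any cut drops the total below 16, the project is cancelled, contributions are refunded, and the deviator ends with 9, which is less than 9 − 2 + 23 = 30. Contributing more than 2 just wastes the excess. So contributing exactly 2 is a best response.
Each player's payoff: 9 − 2 + 23 = 30.

30 dollars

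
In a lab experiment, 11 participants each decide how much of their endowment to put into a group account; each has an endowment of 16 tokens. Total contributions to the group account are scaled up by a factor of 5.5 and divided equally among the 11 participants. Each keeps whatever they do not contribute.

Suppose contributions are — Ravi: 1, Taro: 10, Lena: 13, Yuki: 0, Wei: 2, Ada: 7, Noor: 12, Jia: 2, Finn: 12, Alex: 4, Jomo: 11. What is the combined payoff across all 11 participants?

509.00 tokens

Total contributed: 1 + 10 + 13 + 0 + 2 + 7 + 12 + 2 + 12 + 4 + 11 = 74; total kept: 11 × 16 − 74 = 102.
The group account pays out 5.5 × 74 = 407.00 in aggregate.
Group total = 102 + 407.00 = 509.00.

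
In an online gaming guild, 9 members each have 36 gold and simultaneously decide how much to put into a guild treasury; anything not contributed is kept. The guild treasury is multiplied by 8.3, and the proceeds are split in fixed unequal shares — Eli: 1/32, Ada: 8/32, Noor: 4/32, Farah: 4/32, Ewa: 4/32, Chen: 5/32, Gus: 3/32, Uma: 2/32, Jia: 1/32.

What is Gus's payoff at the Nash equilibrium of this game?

For player j, contributing a unit is worthwhile iff 8.3 × (j's share) ≥ 1, i.e. iff j's share is at least 0.1205.
The shares above 0.1205 belong to Ada, Noor, Farah, Ewa and Chen, contributing 36 each; the remaining 4 contribute 0. Total contributed: 180.
Gus keeps 36 and receives 8.3 × 180 × 3/32 = 140.06 from the guild treasury, for a payoff of 176.06.

176.06 gold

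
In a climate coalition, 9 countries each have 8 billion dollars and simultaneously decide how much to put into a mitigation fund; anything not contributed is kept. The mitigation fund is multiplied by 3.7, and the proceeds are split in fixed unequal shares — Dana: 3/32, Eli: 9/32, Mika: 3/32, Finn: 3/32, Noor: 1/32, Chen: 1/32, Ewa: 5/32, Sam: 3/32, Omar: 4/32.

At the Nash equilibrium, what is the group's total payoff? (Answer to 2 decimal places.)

A player with share s gets back 3.7·s per unit contributed, so full contribution is dominant for anyone with s > 1/3.7 = 0.2703 and zero contribution is dominant for anyone below.
Eli alone (share 9/32) is above the threshold, contributing 8; the remaining 8 contribute 0. Total contributed: 8.
The mitigation fund pays out 3.7 × 8 = 29.60 in total (split across the unequal shares, but the aggregate is all that matters for the group sum).
The 8 free-riders keep 8 each, adding 64. Group total = 64 + 29.60 = 93.60.

93.60 billion dollars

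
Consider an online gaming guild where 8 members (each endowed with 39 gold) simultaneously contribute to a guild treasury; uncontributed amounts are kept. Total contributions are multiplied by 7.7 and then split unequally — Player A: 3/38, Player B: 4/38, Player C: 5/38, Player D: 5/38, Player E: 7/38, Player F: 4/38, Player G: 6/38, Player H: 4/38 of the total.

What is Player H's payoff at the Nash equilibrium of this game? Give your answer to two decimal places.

For player j, contributing a unit is worthwhile iff 7.7 × (j's share) ≥ 1, i.e. iff j's share is at least 0.1299.
Player C, Player D, Player E and Player G are above the threshold, contributing 39 each; the remaining 4 contribute 0. Total contributed: 156.
Player H keeps 39 and receives 7.7 × 156 × 4/38 = 126.44 from the guild treasury, for a payoff of 165.44.

165.44 gold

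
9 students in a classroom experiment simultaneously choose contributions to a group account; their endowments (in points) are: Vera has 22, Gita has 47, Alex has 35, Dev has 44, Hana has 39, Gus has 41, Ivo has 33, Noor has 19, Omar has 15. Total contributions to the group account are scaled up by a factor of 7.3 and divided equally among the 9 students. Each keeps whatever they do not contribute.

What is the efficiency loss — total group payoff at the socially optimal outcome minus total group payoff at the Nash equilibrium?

1858.50 points

The private return per contributed unit is 7.3/9 = 0.8111 < 1 for every player regardless of endowment, so the Nash equilibrium is zero contribution and the group total is Σ E_j = 22 + 47 + 35 + 44 + 39 + 41 + 33 + 19 + 15 = 295.
Each contributed unit returns 7.300 to the group, so the social optimum is full contribution by everyone: group total = 7.300 × 295 = 2153.50.
Efficiency loss = (7.300 − 1) × 295 = 1858.50.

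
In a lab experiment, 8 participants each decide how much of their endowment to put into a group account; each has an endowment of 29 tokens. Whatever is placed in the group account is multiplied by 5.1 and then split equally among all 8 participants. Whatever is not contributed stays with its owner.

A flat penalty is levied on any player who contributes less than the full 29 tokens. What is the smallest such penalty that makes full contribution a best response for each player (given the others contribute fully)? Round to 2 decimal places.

Given the others contribute fully, the best deviation is to contribute 0 (any partial contribution still incurs the fine and gives up units whose private return 0.6375 is below 1).
Deviating from 29 to 0 saves 29 tokens but forfeits the deviator's share of the drop in the group account: 5.1/8 × 29 = 18.49.
So the deviation gain is 29 − 18.49 = 10.51, and the fine must be at least 10.51 tokens to wipe it out.

10.51 tokens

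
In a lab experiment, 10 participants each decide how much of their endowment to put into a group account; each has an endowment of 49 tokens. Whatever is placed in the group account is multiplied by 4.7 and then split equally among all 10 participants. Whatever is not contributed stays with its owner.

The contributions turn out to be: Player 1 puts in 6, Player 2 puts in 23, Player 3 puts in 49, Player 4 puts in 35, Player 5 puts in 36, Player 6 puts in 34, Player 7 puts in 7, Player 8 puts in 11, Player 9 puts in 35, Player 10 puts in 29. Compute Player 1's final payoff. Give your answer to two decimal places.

167.55 tokens

Total contributed: 6 + 23 + 49 + 35 + 36 + 34 + 7 + 11 + 35 + 29 = 265.
Each receives 4.7 × 265 / 10 = 124.55 from the group account.
Player 1 keeps 49 − 6 = 43, so Player 1's payoff is 43 + 124.55 = 167.55.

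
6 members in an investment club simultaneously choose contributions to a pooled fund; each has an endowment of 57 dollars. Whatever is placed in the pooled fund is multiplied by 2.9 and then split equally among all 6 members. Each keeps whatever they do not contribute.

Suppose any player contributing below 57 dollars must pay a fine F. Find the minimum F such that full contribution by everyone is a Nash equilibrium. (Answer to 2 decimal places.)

29.45 dollars

Given the others contribute fully, the best deviation is to contribute 0 (any partial contribution still incurs the fine and gives up units whose private return 0.4833 is below 1).
Deviating from 57 to 0 saves 57 dollars but forfeits the deviator's share of the drop in the pooled fund: 2.9/6 × 57 = 27.55.
So the deviation gain is 57 − 27.55 = 29.45, and the fine must be at least 29.45 dollars to wipe it out.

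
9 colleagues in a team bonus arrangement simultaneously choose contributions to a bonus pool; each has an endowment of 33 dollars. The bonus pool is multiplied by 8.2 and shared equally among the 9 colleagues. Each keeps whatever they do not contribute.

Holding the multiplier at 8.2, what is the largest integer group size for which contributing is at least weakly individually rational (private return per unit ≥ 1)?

Private return per unit is 8.2/(group size), which is ≥ 1 whenever the group size is ≤ 8.2.
The largest such integer is 8.

8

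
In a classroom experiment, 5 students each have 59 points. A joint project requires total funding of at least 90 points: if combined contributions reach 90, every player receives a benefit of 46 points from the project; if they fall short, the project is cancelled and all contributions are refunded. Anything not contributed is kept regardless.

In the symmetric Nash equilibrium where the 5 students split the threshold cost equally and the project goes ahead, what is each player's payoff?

87 points

Equal share of the threshold: 90/5 = 18.
At this profile no one gains by cutting their contribution: any cut drops the total below 90, the project is cancelled, contributions are refunded, and the deviator ends with 59, which is less than 59 − 18 + 46 = 87. Contributing more than 18 just wastes the excess. So contributing exactly 18 is a best response.
Each player's payoff: 59 − 18 + 46 = 87.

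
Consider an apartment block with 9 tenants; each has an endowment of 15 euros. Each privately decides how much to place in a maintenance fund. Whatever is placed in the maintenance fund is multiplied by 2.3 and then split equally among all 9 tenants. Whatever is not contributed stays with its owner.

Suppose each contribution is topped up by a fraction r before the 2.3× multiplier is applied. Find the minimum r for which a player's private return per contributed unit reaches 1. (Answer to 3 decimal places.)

With matching at rate r, one contributed unit becomes (1 + r) in the maintenance fund and returns 2.3 × (1 + r) / 9 to the contributor.
Setting this equal to 1: 1 + r = 9/2.3 = 3.9130.
So the minimum matching rate is r = 3.9130 − 1 = 2.913.

2.913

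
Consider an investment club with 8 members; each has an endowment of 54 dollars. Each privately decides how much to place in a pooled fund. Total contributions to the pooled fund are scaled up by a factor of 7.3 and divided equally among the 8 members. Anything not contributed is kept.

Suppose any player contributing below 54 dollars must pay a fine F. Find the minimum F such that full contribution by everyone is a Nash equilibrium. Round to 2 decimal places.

Given the others contribute fully, the best deviation is to contribute 0 (any partial contribution still incurs the fine and gives up units whose private return 0.9125 is below 1).
Deviating from 54 to 0 saves 54 dollars but forfeits the deviator's share of the drop in the pooled fund: 7.3/8 × 54 = 49.27.
So the deviation gain is 54 − 49.27 = 4.73, and the fine must be at least 4.73 dollars to wipe it out.

4.73 dollars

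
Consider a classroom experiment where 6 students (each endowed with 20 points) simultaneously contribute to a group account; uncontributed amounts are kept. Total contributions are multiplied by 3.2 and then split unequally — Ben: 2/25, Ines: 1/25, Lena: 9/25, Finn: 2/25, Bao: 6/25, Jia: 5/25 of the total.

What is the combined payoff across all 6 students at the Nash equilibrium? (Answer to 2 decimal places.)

164.00 points

A player with share s gets back 3.2·s per unit contributed, so full contribution is dominant for anyone with s > 1/3.2 = 0.3125 and zero contribution is dominant for anyone below.
Lena alone (share 9/25) is above the threshold, contributing 20; the remaining 5 contribute 0. Total contributed: 20.
The group account pays out 3.2 × 20 = 64.00 in total (split across the unequal shares, but the aggregate is all that matters for the group sum).
The 5 free-riders keep 20 each, adding 100. Group total = 100 + 64.00 = 164.00.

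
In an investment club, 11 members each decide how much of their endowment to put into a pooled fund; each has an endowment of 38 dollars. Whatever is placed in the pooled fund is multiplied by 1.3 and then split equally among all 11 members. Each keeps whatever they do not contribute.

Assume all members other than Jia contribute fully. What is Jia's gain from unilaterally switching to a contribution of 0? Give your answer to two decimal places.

33.51 dollars

Switching from a contribution of 38 to 0 lets Jia keep an extra 38 dollars, but lowers the pooled fund by 38, which costs Jia their own share of that drop: 1.3/11 × 38 = 4.49.
Net gain = 38 − 4.49 = 33.51. The private return per contributed unit (0.1182) is below 1, so free-riding is indeed the best response regardless of what the others do.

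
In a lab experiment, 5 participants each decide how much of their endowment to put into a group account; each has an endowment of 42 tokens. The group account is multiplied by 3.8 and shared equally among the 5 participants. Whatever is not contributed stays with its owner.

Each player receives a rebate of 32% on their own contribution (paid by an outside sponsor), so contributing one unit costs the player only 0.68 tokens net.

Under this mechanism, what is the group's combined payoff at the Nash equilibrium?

865.20 tokens

With the mechanism, a contributed unit returns (3.8/5) / 0.68 = 1.1176 per unit of net cost to the contributor — now above 1 — so contributing fully is weakly dominant for every player.
So the Nash equilibrium is full contribution by all 5; the group earns 5 × (42 × 0.32 + 3.8 × 42) = 865.20.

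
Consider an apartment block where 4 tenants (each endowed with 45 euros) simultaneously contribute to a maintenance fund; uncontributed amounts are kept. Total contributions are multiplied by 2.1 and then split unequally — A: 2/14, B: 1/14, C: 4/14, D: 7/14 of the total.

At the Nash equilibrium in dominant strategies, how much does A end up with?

For player j, contributing a unit is worthwhile iff 2.1 × (j's share) ≥ 1, i.e. iff j's share is at least 0.4762.
D alone (share 7/14) is above the threshold, contributing 45; the remaining 3 contribute 0. Total contributed: 45.
A keeps 45 and receives 2.1 × 45 × 2/14 = 13.50 from the maintenance fund, for a payoff of 58.50.

58.50 euros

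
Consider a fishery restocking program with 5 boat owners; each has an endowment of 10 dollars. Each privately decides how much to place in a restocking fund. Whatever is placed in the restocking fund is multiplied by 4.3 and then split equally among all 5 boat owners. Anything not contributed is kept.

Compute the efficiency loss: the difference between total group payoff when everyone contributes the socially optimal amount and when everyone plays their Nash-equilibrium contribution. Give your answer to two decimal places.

165.00 dollars

Each contributed unit returns 4.3/5 = 0.8600 to its contributor — below 1 — so contributing 0 is dominant for every player. At the Nash equilibrium everyone keeps their 10, and the group total is 5 × 10 = 50.
Each contributed unit returns 4.300 to the group as a whole (0.8600 to each of 5 players), which exceeds 1, so the social optimum is full contribution: group total = 4.300 × 50 = 215.00.
Efficiency loss = 215.00 − 50 = 165.00.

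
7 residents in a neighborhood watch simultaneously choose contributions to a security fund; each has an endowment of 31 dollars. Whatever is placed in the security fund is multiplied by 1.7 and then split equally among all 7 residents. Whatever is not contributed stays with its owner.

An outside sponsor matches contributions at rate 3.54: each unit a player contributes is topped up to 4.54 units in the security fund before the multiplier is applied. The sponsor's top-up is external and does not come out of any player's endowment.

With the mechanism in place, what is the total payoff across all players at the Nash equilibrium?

Under the mechanism each unit contributed yields 1.7 × 4.54 / 7 = 1.1026 back to its contributor per unit of net cost, which exceeds 1, making full contribution the dominant choice for everyone.
So the Nash equilibrium is full contribution by all 7; the group earns 1.7 × 4.54 × 217 = 1674.81.

1674.81 dollars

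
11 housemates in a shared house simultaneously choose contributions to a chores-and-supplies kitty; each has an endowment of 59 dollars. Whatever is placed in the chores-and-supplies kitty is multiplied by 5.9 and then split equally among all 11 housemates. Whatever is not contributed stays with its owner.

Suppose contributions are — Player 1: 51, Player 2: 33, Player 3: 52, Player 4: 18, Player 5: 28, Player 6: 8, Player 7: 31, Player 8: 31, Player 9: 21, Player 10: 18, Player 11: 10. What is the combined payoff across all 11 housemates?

Total contributed: 51 + 33 + 52 + 18 + 28 + 8 + 31 + 31 + 21 + 18 + 10 = 301; total kept: 11 × 59 − 301 = 348.
The chores-and-supplies kitty pays out 5.9 × 301 = 1775.90 in aggregate.
Group total = 348 + 1775.90 = 2123.90.

2123.90 dollars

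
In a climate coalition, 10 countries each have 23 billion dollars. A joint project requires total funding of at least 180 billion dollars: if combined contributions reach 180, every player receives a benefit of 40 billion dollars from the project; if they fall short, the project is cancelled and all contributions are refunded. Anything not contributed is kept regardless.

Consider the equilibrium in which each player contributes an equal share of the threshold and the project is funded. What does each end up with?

45 billion dollars

Equal share of the threshold: 180/10 = 18.
At this profile no one gains by cutting their contribution: any cut drops the total below 180, the project is cancelled, contributions are refunded, and the deviator ends with 23, which is less than 23 − 18 + 40 = 45. Contributing more than 18 just wastes the excess. So contributing exactly 18 is a best response.
Each player's payoff: 23 − 18 + 40 = 45.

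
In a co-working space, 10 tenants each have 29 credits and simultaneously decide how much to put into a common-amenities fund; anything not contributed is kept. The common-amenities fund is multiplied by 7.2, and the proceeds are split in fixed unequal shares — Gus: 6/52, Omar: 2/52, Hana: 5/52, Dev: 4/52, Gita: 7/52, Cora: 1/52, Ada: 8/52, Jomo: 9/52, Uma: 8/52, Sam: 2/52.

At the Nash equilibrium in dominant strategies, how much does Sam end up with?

53.09 credits

Player j's private return per contributed unit is 7.2 × (j's share). Contributing is weakly dominant for j when that share is at least 1/7.2 = 0.1389, and contributing 0 is dominant otherwise.
The shares above 0.1389 belong to Ada, Jomo and Uma, contributing 29 each; the remaining 7 contribute 0. Total contributed: 87.
Sam keeps 29 and receives 7.2 × 87 × 2/52 = 24.09 from the common-amenities fund, for a payoff of 53.09.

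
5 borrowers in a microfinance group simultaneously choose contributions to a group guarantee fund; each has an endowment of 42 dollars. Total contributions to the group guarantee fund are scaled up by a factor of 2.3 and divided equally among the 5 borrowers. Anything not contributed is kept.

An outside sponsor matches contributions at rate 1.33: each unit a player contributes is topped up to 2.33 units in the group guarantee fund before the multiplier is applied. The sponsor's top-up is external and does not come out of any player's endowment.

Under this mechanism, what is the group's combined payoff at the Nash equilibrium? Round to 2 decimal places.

The effective private return per unit is now 2.3 × 2.33 / 5 = 1.0718 > 1, so every player's dominant strategy flips to full contribution.
At the Nash equilibrium everyone contributes 42. Group total payoff = 2.3 × 2.33 × 210 = 1125.39.

1125.39 dollars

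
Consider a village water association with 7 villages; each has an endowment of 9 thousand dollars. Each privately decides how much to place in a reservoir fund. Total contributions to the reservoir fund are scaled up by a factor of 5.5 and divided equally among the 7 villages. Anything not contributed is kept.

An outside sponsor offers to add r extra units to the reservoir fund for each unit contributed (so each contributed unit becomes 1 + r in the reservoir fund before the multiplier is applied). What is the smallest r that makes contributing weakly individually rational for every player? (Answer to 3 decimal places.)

0.273

With matching at rate r, one contributed unit becomes (1 + r) in the reservoir fund and returns 5.5 × (1 + r) / 7 to the contributor.
Setting this equal to 1: 1 + r = 7/5.5 = 1.2727.
So the minimum matching rate is r = 1.2727 − 1 = 0.273.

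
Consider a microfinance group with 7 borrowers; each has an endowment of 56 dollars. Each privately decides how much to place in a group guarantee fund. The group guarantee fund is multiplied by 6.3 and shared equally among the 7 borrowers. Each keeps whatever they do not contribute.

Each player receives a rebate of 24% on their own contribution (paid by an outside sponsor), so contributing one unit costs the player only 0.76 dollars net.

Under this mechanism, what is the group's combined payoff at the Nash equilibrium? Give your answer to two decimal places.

2563.68 dollars

With the mechanism, a contributed unit returns (6.3/7) / 0.76 = 1.1842 per unit of net cost to the contributor — now above 1 — so contributing fully is weakly dominant for every player.
So the Nash equilibrium is full contribution by all 7; the group earns 7 × (56 × 0.24 + 6.3 × 56) = 2563.68.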